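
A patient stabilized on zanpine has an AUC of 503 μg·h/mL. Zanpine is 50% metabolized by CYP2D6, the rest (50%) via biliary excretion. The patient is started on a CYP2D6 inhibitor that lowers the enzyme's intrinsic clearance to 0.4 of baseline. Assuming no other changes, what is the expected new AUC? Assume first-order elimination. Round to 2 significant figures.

7.2 × 10² μg·h/mL

CYP2D6: 0.5 × 0.4 = 0.2
Other: 0.5 (unchanged)
CL_new/CL_old = 0.2 + 0.5 = 0.7.
New AUC = baseline ÷ relative clearance = 503 / 0.7 = 7.2 × 10² μg·h/mL.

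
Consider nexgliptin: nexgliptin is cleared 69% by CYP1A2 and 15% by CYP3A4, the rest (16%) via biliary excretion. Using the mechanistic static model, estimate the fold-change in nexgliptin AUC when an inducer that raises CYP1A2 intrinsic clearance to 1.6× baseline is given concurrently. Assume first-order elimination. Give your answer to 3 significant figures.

0.707

The CYP1A2 pathway (69% of clearance) is boosted to 1.6× activity: 0.69 × 1.6 = 1.104.
CYP3A4 (15%) and the residual 16% are unaffected.
CL_new/CL_old = 1.104 + 0.15 + 0.16 = 1.414.
AUC ratio = CL_old/CL_new = 1 / 1.414 = 0.707.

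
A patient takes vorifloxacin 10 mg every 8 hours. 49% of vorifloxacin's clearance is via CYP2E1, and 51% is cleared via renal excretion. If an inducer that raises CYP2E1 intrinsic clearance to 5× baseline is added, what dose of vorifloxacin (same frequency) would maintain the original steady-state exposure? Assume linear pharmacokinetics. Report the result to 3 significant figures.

The CYP2E1 pathway (49% of clearance) increases to 5× activity: 0.49 × 5 = 2.45.
The remaining 51% of clearance is unaffected.
CL_new/CL_old = 2.45 + 0.51 = 2.96.
Css,avg = (dose rate)/CL, so holding Css fixed requires dose ∝ CL: 10 × 2.96 = 29.6 mg.

29.6 mg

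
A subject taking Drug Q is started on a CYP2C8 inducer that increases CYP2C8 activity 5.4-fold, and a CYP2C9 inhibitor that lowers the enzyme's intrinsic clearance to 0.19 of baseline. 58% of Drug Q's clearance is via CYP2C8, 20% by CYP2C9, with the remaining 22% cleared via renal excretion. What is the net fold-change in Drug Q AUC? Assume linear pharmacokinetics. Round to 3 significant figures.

The CYP2C8 pathway (58% of clearance) rises to 5.4× activity: 0.58 × 5.4 = 3.132.
The CYP2C9 pathway (20% of clearance) is reduced to 0.19× activity: 0.2 × 0.19 = 0.038.
The remaining 22% of clearance is unaffected.
Relative clearance = 3.132 + 0.038 + 0.22 = 3.39.
Net AUC ratio = 1 / 3.39 = 0.295.

0.295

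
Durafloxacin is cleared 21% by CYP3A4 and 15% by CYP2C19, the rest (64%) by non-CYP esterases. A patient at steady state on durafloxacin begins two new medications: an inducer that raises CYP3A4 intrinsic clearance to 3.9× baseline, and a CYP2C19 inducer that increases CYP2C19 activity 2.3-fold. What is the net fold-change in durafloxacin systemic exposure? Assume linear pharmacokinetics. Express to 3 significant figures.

CYP3A4: 0.21 × 3.9 = 0.819
CYP2C19: 0.15 × 2.3 = 0.345
Other: 0.64 (unchanged)
CL_new/CL_old = 0.819 + 0.345 + 0.64 = 1.804.
Net systemic exposure ratio = 1 / 1.804 = 0.554.

0.554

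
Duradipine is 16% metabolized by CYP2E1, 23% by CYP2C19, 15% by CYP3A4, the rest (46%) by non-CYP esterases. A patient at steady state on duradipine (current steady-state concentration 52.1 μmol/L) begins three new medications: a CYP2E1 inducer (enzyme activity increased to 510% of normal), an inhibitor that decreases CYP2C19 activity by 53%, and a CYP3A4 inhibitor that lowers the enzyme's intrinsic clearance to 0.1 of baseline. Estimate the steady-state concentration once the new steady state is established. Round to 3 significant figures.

The CYP2E1 pathway (16% of clearance) increases to 5.1× activity: 0.16 × 5.1 = 0.816.
The CYP2C19 pathway (23% of clearance) drops to 0.47× activity: 0.23 × 0.47 = 0.1081.
The CYP3A4 pathway (15% of clearance) drops to 0.1× activity: 0.15 × 0.1 = 0.015.
Non-CYP routes (46%) are unchanged.
CL_new/CL_old = 0.816 + 0.1081 + 0.015 + 0.46 = 1.3991.
Dividing the baseline by the relative clearance: 52.1 / 1.3991 = 37.2 μmol/L.

37.2 μmol/L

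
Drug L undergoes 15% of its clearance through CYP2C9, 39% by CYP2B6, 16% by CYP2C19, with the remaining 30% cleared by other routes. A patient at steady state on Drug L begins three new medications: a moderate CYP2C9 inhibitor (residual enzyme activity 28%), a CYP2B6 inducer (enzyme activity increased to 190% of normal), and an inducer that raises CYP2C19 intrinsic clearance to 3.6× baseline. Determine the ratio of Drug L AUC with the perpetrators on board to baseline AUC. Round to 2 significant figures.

0.60

The CYP2C9 pathway (15% of clearance) falls to 0.28× activity: 0.15 × 0.28 = 0.042.
The CYP2B6 pathway (39% of clearance) increases to 1.9× activity: 0.39 × 1.9 = 0.741.
The CYP2C19 pathway (16% of clearance) rises to 3.6× activity: 0.16 × 3.6 = 0.576.
The remaining 30% of clearance is unaffected.
New clearance relative to baseline: 0.042 + 0.741 + 0.576 + 0.3 = 1.659.
AUC ∝ 1/CL: fold-change = 1 / 1.659 = 0.60.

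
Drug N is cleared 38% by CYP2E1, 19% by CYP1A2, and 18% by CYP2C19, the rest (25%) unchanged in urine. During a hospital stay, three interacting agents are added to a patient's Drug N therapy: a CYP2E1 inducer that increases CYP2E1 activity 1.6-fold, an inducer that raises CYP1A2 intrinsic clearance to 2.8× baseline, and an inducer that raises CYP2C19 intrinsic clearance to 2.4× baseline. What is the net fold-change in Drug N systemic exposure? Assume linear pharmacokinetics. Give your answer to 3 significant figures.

CYP2E1: 0.38 × 1.6 = 0.608
CYP1A2: 0.19 × 2.8 = 0.532
CYP2C19: 0.18 × 2.4 = 0.432
Other: 0.25 (unchanged)
New clearance relative to baseline: 0.608 + 0.532 + 0.432 + 0.25 = 1.822.
Net systemic exposure ratio = 1 / 1.822 = 0.549.

0.549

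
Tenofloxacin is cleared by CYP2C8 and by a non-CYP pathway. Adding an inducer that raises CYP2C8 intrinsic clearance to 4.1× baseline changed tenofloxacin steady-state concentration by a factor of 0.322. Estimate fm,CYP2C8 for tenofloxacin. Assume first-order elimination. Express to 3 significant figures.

CL'/CL = 1 / 0.322 = 3.106
4.1·fm + (1 − fm) = 3.106
fm = (3.106 − 1) / (4.1 − 1) = 0.679

0.679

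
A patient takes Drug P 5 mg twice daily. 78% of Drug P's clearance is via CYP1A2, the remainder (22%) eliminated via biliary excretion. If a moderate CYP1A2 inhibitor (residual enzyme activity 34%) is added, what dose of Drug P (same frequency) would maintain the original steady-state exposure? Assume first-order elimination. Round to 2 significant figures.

2.4 mg

CYP1A2: 0.78 × 0.34 = 0.2652
Other: 0.22 (unchanged)
CL_new/CL_old = 0.2652 + 0.22 = 0.4852.
Css,avg = (dose rate)/CL, so holding Css fixed requires dose ∝ CL: 5 × 0.4852 = 2.4 mg.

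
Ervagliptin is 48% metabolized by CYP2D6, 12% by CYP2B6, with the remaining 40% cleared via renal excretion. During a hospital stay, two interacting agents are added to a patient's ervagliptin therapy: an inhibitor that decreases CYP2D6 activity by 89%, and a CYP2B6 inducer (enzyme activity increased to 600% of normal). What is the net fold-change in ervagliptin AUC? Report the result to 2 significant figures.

0.85

The CYP2D6 pathway (48% of clearance) is reduced to 0.11× activity: 0.48 × 0.11 = 0.0528.
The CYP2B6 pathway (12% of clearance) is boosted to 6× activity: 0.12 × 6 = 0.72.
Non-CYP routes (40%) are unchanged.
New clearance relative to baseline: 0.0528 + 0.72 + 0.4 = 1.1728.
AUC ∝ 1/CL: fold-change = 1 / 1.1728 = 0.85.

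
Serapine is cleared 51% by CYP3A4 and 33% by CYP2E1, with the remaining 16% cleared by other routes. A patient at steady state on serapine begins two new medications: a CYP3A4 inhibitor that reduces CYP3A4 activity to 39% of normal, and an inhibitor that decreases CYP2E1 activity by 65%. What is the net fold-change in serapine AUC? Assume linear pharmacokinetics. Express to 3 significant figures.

2.11

The CYP3A4 pathway (51% of clearance) falls to 0.39× activity: 0.51 × 0.39 = 0.1989.
The CYP2E1 pathway (33% of clearance) is reduced to 0.35× activity: 0.33 × 0.35 = 0.1155.
Non-CYP routes (16%) are unchanged.
Relative clearance = 0.1989 + 0.1155 + 0.16 = 0.4744.
Because AUC varies inversely with clearance, the combined effect is 1 / 0.4744 = 2.11.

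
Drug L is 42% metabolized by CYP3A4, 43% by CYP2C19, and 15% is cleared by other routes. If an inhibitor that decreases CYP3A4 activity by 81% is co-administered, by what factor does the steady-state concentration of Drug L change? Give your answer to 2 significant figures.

1.5

CYP3A4: 0.42 × 0.19 = 0.0798
CYP2C19: 0.43 (unchanged)
Other: 0.15 (unchanged)
Relative clearance = 0.0798 + 0.43 + 0.15 = 0.6598.
Steady-state concentration ratio = CL_old/CL_new = 1 / 0.6598 = 1.5.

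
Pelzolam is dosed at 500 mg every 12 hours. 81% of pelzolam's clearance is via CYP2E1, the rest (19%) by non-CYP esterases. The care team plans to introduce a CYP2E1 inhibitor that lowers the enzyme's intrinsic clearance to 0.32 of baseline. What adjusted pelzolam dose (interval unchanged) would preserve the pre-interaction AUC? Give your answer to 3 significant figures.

CYP2E1: 0.81 × 0.32 = 0.2592
Other: 0.19 (unchanged)
New clearance relative to baseline: 0.2592 + 0.19 = 0.4492.
Exposure is unchanged when dose changes in proportion to clearance. New dose = 500 mg × 0.4492 = 225 mg.

225 mg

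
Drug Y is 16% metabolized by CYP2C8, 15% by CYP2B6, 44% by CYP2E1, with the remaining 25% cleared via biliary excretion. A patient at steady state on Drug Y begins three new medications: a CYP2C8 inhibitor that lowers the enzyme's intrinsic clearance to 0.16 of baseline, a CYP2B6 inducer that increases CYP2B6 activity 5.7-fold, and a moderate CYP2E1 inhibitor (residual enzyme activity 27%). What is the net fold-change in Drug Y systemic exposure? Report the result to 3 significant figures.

0.800

The CYP2C8 pathway (16% of clearance) is reduced to 0.16× activity: 0.16 × 0.16 = 0.0256.
The CYP2B6 pathway (15% of clearance) rises to 5.7× activity: 0.15 × 5.7 = 0.855.
The CYP2E1 pathway (44% of clearance) falls to 0.27× activity: 0.44 × 0.27 = 0.1188.
Non-CYP routes (25%) are unchanged.
New clearance relative to baseline: 0.0256 + 0.855 + 0.1188 + 0.25 = 1.2494.
Net systemic exposure ratio = 1 / 1.2494 = 0.800.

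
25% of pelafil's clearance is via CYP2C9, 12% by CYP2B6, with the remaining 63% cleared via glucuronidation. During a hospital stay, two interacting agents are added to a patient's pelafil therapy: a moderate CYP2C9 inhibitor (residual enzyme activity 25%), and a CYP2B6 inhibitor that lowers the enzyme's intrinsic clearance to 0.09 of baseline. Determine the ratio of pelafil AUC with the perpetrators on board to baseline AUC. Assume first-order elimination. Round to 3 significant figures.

1.42

The CYP2C9 pathway (25% of clearance) falls to 0.25× activity: 0.25 × 0.25 = 0.0625.
The CYP2B6 pathway (12% of clearance) is reduced to 0.09× activity: 0.12 × 0.09 = 0.0108.
The remaining 63% of clearance is unaffected.
New clearance relative to baseline: 0.0625 + 0.0108 + 0.63 = 0.7033.
Net AUC ratio = 1 / 0.7033 = 1.42.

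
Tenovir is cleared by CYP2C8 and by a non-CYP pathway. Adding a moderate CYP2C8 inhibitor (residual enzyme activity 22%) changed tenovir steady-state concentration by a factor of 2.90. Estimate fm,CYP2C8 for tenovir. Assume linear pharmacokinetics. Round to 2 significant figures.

0.84

Let fm be the CYP2C8 fraction. New clearance relative to baseline = fm × 0.22 + (1 − fm).
Steady-state concentration ratio = 1 / (new CL fraction), so new CL fraction = 1 / 2.90 = 0.3448.
fm × 0.22 + 1 − fm = 0.3448  ⇒  fm × (0.22 − 1) = −0.6552  ⇒  fm = 0.84.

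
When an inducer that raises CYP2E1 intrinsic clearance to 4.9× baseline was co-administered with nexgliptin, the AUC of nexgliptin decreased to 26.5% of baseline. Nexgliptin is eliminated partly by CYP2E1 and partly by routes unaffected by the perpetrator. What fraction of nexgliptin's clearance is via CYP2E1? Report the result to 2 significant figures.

CL'/CL = 1 / 0.265 = 3.774
4.9·fm + (1 − fm) = 3.774
fm = (3.774 − 1) / (4.9 − 1) = 0.71

0.71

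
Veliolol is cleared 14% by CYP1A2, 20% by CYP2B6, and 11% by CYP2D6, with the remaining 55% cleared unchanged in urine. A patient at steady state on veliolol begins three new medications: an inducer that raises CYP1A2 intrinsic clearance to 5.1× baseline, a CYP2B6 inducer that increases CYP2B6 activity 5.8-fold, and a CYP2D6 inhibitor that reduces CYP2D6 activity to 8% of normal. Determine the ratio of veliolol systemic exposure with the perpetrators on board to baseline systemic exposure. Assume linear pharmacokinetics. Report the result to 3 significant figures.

0.411

The CYP1A2 pathway (14% of clearance) increases to 5.1× activity: 0.14 × 5.1 = 0.714.
The CYP2B6 pathway (20% of clearance) increases to 5.8× activity: 0.2 × 5.8 = 1.16.
The CYP2D6 pathway (11% of clearance) is reduced to 0.08× activity: 0.11 × 0.08 = 0.0088.
The remaining 55% of clearance is unaffected.
CL_new/CL_old = 0.714 + 1.16 + 0.0088 + 0.55 = 2.4328.
Net systemic exposure ratio = 1 / 2.4328 = 0.411.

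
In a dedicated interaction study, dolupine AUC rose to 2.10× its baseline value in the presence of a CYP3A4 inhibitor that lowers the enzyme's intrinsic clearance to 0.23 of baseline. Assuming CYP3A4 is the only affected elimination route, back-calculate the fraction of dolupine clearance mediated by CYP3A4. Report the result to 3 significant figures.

Write x for the fraction cleared via CYP3A4. The observed AUC change means clearance fell to 1/2.10 = 0.4762 of baseline.
Only the CYP3A4 route changed, so 0.4762 = x·0.23 + (1 − x), giving x = 0.680.

0.680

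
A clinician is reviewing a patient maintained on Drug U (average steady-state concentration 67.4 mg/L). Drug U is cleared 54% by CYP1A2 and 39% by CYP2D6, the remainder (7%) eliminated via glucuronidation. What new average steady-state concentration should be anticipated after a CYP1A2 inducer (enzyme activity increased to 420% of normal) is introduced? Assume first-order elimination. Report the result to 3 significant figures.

24.7 mg/L

The CYP1A2 pathway (54% of clearance) rises to 4.2× activity: 0.54 × 4.2 = 2.268.
CYP2D6 (39%) and the residual 7% are unaffected.
New clearance relative to baseline: 2.268 + 0.39 + 0.07 = 2.728.
Average steady-state concentration ∝ 1/CL, so new value = 67.4 / 2.728 = 24.7 mg/L.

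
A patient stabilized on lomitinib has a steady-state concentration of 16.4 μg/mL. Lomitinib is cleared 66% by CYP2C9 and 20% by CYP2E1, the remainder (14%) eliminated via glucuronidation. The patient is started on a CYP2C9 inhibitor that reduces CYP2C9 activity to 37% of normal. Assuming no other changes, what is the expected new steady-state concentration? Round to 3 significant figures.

28.1 μg/mL

The CYP2C9 pathway (66% of clearance) falls to 0.37× activity: 0.66 × 0.37 = 0.2442.
CYP2E1 (20%) and the residual 14% are unaffected.
New clearance relative to baseline: 0.2442 + 0.2 + 0.14 = 0.5842.
New steady-state concentration = baseline ÷ relative clearance = 16.4 / 0.5842 = 28.1 μg/mL.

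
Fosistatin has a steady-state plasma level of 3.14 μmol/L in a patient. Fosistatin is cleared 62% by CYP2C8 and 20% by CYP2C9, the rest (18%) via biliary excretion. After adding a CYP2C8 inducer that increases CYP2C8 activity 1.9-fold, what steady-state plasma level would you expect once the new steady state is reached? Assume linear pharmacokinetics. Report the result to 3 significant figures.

CYP2C8: 0.62 × 1.9 = 1.178
CYP2C9: 0.2 (unchanged)
Other: 0.18 (unchanged)
New clearance relative to baseline: 1.178 + 0.2 + 0.18 = 1.558.
With dosing unchanged, steady-state plasma level scales as 1/CL: 3.14 / 1.558 = 2.02 μmol/L.

2.02 μmol/L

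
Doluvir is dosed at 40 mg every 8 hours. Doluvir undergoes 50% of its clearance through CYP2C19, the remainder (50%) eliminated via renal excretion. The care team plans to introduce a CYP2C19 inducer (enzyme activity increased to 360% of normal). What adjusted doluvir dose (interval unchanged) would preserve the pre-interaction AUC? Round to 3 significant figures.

92.0 mg

The CYP2C19 pathway (50% of clearance) increases to 3.6× activity: 0.5 × 3.6 = 1.8.
The remaining 50% of clearance is unaffected.
CL_new/CL_old = 1.8 + 0.5 = 2.3.
Css,avg = (dose rate)/CL, so holding Css fixed requires dose ∝ CL: 40 × 2.3 = 92.0 mg.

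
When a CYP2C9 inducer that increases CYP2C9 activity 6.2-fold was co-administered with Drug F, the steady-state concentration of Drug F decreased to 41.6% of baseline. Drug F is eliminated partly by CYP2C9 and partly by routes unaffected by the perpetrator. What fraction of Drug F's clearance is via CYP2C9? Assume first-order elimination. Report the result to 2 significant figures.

0.27

Write x for the fraction cleared via CYP2C9. The observed steady-state concentration change means clearance rose to 1/0.416 = 2.404 of baseline.
Only the CYP2C9 route changed, so 2.404 = x·6.2 + (1 − x), giving x = 0.27.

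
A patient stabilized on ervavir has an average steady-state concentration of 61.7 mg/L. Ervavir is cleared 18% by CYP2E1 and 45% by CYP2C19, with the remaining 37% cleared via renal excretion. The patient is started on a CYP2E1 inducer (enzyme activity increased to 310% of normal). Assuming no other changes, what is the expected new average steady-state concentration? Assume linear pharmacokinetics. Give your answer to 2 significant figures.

45 mg/L

CYP2E1: 0.18 × 3.1 = 0.558
CYP2C19: 0.45 (unchanged)
Other: 0.37 (unchanged)
New clearance relative to baseline: 0.558 + 0.45 + 0.37 = 1.378.
Average steady-state concentration ∝ 1/CL, so new value = 61.7 / 1.378 = 45 mg/L.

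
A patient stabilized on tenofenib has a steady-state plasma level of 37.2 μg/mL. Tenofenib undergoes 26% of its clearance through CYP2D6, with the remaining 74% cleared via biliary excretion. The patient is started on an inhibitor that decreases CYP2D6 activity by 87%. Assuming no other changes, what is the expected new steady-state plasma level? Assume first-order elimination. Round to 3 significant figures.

The CYP2D6 pathway (26% of clearance) is reduced to 0.13× activity: 0.26 × 0.13 = 0.0338.
Non-CYP routes (74%) are unchanged.
New clearance relative to baseline: 0.0338 + 0.74 = 0.7738.
Steady-state plasma level ∝ 1/CL, so new value = 37.2 / 0.7738 = 48.1 μg/mL.

48.1 μg/mL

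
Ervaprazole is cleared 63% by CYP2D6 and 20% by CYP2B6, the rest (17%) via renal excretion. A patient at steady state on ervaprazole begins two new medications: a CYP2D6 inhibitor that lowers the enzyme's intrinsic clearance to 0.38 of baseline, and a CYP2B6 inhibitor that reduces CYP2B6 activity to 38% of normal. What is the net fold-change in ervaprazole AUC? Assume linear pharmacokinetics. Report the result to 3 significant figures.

The CYP2D6 pathway (63% of clearance) drops to 0.38× activity: 0.63 × 0.38 = 0.2394.
The CYP2B6 pathway (20% of clearance) is reduced to 0.38× activity: 0.2 × 0.38 = 0.076.
Non-CYP routes (17%) are unchanged.
Relative clearance = 0.2394 + 0.076 + 0.17 = 0.4854.
Net AUC ratio = 1 / 0.4854 = 2.06.

2.06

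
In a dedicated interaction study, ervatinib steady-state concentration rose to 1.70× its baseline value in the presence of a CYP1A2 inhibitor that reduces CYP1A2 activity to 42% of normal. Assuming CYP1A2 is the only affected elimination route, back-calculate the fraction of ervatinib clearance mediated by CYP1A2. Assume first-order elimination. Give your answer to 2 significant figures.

Let fm be the CYP1A2 fraction. New clearance relative to baseline = fm × 0.42 + (1 − fm).
Steady-state concentration ratio = 1 / (new CL fraction), so new CL fraction = 1 / 1.70 = 0.5882.
fm × 0.42 + 1 − fm = 0.5882  ⇒  fm × (0.42 − 1) = −0.4118  ⇒  fm = 0.71.

0.71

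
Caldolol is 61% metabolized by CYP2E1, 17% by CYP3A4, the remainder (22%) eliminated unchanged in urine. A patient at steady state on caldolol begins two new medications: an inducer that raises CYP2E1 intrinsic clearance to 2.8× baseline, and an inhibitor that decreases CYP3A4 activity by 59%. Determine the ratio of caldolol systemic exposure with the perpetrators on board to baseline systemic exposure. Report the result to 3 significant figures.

0.501

The CYP2E1 pathway (61% of clearance) is boosted to 2.8× activity: 0.61 × 2.8 = 1.708.
The CYP3A4 pathway (17% of clearance) is reduced to 0.41× activity: 0.17 × 0.41 = 0.0697.
The remaining 22% of clearance is unaffected.
CL_new/CL_old = 1.708 + 0.0697 + 0.22 = 1.9977.
Net systemic exposure ratio = 1 / 1.9977 = 0.501.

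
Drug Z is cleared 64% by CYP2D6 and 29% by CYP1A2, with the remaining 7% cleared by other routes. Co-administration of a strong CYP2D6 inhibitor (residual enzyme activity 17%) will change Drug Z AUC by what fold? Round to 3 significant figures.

The CYP2D6 pathway (64% of clearance) falls to 0.17× activity: 0.64 × 0.17 = 0.1088.
CYP1A2 (29%) and the residual 7% are unaffected.
Relative clearance = 0.1088 + 0.29 + 0.07 = 0.4688.
AUC is inversely proportional to clearance, so the fold-change is 1 / 0.4688 = 2.13.

2.13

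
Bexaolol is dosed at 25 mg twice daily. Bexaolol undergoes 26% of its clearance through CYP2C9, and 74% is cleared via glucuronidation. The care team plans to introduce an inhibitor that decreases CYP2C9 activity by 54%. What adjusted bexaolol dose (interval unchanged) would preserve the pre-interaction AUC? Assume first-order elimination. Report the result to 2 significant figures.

The CYP2C9 pathway (26% of clearance) falls to 0.46× activity: 0.26 × 0.46 = 0.1196.
The remaining 74% of clearance is unaffected.
New clearance relative to baseline: 0.1196 + 0.74 = 0.8596.
Css,avg = (dose rate)/CL, so holding Css fixed requires dose ∝ CL: 25 × 0.8596 = 21 mg.

21 mg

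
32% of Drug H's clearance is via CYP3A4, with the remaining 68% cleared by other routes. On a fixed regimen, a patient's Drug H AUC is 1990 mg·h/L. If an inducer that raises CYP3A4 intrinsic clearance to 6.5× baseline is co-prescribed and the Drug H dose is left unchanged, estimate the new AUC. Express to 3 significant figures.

721 mg·h/L

CYP3A4: 0.32 × 6.5 = 2.08
Other: 0.68 (unchanged)
New clearance relative to baseline: 2.08 + 0.68 = 2.76.
New AUC = baseline ÷ relative clearance = 1990 / 2.76 = 721 mg·h/L.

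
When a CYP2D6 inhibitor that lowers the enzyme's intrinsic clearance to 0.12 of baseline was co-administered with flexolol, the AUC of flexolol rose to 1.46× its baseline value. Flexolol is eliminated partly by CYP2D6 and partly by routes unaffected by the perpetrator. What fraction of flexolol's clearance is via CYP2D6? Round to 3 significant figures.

0.358

CL'/CL = 1 / 1.46 = 0.6849
0.12·fm + (1 − fm) = 0.6849
fm = (0.6849 − 1) / (0.12 − 1) = 0.358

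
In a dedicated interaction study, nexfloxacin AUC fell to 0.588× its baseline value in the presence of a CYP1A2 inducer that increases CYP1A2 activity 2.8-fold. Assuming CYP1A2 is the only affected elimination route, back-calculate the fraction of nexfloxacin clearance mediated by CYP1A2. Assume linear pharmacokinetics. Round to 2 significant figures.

0.39

Call the CYP1A2 fraction fm. After the interaction, CL_new/CL_old = fm × 2.8 + (1 − fm).
AUC ratio = 1 / (new CL fraction), so new CL fraction = 1 / 0.588 = 1.701.
fm × 2.8 + 1 − fm = 1.701  ⇒  fm × (2.8 − 1) = 0.7007  ⇒  fm = 0.39.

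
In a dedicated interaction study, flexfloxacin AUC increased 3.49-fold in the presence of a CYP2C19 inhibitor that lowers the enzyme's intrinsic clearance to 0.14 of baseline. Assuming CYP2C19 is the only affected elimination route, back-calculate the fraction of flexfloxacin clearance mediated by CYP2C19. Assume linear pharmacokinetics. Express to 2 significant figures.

0.83

Call the CYP2C19 fraction fm. After the interaction, CL_new/CL_old = fm × 0.14 + (1 − fm).
AUC ratio = 1 / (new CL fraction), so new CL fraction = 1 / 3.49 = 0.2865.
fm × 0.14 + 1 − fm = 0.2865  ⇒  fm × (0.14 − 1) = −0.7135  ⇒  fm = 0.83.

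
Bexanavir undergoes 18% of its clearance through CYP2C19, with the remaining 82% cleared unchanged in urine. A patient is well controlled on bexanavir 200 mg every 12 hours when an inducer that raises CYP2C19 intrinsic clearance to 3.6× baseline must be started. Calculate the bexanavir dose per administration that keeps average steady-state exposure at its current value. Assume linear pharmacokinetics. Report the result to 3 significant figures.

294 mg

The CYP2C19 pathway (18% of clearance) is boosted to 3.6× activity: 0.18 × 3.6 = 0.648.
The remaining 82% of clearance is unaffected.
Relative clearance = 0.648 + 0.82 = 1.468.
To maintain the same steady-state level, dose must scale with clearance: new dose = 200 × 1.468 = 294 mg.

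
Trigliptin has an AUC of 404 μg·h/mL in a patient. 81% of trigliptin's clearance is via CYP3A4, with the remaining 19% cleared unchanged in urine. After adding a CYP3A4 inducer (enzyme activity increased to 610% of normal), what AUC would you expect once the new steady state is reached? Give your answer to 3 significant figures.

78.7 μg·h/mL

The CYP3A4 pathway (81% of clearance) rises to 6.1× activity: 0.81 × 6.1 = 4.941.
The remaining 19% of clearance is unaffected.
New clearance relative to baseline: 4.941 + 0.19 = 5.131.
AUC ∝ 1/CL, so new value = 404 / 5.131 = 78.7 μg·h/mL.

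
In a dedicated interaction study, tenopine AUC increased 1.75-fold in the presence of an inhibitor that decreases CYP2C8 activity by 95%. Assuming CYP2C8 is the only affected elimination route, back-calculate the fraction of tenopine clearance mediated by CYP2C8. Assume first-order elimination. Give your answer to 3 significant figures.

0.451

Write x for the fraction cleared via CYP2C8. The observed AUC change means clearance fell to 1/1.75 = 0.5714 of baseline.
Only the CYP2C8 route changed, so 0.5714 = x·0.05 + (1 − x), giving x = 0.451.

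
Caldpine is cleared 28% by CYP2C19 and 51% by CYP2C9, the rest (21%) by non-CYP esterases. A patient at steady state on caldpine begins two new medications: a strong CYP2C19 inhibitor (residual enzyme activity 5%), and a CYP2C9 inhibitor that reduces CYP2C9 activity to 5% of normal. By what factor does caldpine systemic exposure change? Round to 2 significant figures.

4.0

The CYP2C19 pathway (28% of clearance) drops to 0.05× activity: 0.28 × 0.05 = 0.014.
The CYP2C9 pathway (51% of clearance) is reduced to 0.05× activity: 0.51 × 0.05 = 0.0255.
Non-CYP routes (21%) are unchanged.
CL_new/CL_old = 0.014 + 0.0255 + 0.21 = 0.2495.
Because systemic exposure varies inversely with clearance, the combined effect is 1 / 0.2495 = 4.0.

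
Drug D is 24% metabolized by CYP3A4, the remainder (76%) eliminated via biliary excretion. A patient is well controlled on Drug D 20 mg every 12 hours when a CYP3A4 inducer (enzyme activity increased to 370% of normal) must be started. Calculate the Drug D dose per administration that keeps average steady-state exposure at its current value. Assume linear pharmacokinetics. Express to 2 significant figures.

33 mg

The CYP3A4 pathway (24% of clearance) rises to 3.7× activity: 0.24 × 3.7 = 0.888.
Non-CYP routes (76%) are unchanged.
New clearance relative to baseline: 0.888 + 0.76 = 1.648.
Css,avg = (dose rate)/CL, so holding Css fixed requires dose ∝ CL: 20 × 1.648 = 33 mg.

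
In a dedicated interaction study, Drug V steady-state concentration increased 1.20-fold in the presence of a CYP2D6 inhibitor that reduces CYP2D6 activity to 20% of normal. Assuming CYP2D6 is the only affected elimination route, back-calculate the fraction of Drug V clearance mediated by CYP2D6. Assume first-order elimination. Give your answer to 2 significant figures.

0.21

CL'/CL = 1 / 1.20 = 0.8333
0.2·fm + (1 − fm) = 0.8333
fm = (0.8333 − 1) / (0.2 − 1) = 0.21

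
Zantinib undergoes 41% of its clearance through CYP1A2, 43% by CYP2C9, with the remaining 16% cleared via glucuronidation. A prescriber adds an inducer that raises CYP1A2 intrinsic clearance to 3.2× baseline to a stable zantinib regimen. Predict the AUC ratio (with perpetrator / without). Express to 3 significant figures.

CYP1A2: 0.41 × 3.2 = 1.312
CYP2C9: 0.43 (unchanged)
Other: 0.16 (unchanged)
Relative clearance = 1.312 + 0.43 + 0.16 = 1.902.
AUC is inversely proportional to clearance, so the fold-change is 1 / 1.902 = 0.526.

0.526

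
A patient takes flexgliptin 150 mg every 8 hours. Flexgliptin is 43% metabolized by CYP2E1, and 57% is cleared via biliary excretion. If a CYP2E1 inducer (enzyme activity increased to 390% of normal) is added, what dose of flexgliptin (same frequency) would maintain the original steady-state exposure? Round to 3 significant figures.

337 mg

The CYP2E1 pathway (43% of clearance) increases to 3.9× activity: 0.43 × 3.9 = 1.677.
The remaining 57% of clearance is unaffected.
New clearance relative to baseline: 1.677 + 0.57 = 2.247.
Exposure is unchanged when dose changes in proportion to clearance. New dose = 150 mg × 2.247 = 337 mg.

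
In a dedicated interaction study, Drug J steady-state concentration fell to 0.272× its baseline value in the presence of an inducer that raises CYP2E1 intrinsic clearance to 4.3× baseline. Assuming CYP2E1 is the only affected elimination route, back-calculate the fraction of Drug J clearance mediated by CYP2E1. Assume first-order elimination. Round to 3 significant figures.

Call the CYP2E1 fraction fm. After the interaction, CL_new/CL_old = fm × 4.3 + (1 − fm).
Steady-state concentration ratio = 1 / (new CL fraction), so new CL fraction = 1 / 0.272 = 3.676.
fm × 4.3 + 1 − fm = 3.676  ⇒  fm × (4.3 − 1) = 2.676  ⇒  fm = 0.811.

0.811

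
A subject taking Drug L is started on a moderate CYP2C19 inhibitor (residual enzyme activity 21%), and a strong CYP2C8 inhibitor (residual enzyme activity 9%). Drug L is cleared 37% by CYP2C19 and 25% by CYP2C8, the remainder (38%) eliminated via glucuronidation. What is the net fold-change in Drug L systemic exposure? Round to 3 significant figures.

The CYP2C19 pathway (37% of clearance) falls to 0.21× activity: 0.37 × 0.21 = 0.0777.
The CYP2C8 pathway (25% of clearance) is reduced to 0.09× activity: 0.25 × 0.09 = 0.0225.
Non-CYP routes (38%) are unchanged.
CL_new/CL_old = 0.0777 + 0.0225 + 0.38 = 0.4802.
Because systemic exposure varies inversely with clearance, the combined effect is 1 / 0.4802 = 2.08.

2.08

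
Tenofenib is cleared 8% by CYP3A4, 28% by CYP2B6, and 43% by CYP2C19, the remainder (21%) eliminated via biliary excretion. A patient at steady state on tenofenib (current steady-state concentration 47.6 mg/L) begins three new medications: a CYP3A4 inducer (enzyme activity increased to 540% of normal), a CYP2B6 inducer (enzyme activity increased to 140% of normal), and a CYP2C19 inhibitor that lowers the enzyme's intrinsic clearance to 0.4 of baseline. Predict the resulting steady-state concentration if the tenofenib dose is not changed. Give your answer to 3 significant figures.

The CYP3A4 pathway (8% of clearance) rises to 5.4× activity: 0.08 × 5.4 = 0.432.
The CYP2B6 pathway (28% of clearance) rises to 1.4× activity: 0.28 × 1.4 = 0.392.
The CYP2C19 pathway (43% of clearance) drops to 0.4× activity: 0.43 × 0.4 = 0.172.
Non-CYP routes (21%) are unchanged.
Relative clearance = 0.432 + 0.392 + 0.172 + 0.21 = 1.206.
New steady-state concentration = 47.6 / 1.206 = 39.5 mg/L (concentration scales inversely with clearance).

39.5 mg/L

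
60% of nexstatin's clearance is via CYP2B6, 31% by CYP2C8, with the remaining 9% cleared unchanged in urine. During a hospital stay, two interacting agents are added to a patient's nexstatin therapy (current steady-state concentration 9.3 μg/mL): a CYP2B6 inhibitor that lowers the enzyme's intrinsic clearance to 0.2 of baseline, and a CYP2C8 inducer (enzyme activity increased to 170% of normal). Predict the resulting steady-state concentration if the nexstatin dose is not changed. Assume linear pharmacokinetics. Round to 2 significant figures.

CYP2B6: 0.6 × 0.2 = 0.12
CYP2C8: 0.31 × 1.7 = 0.527
Other: 0.09 (unchanged)
New clearance relative to baseline: 0.12 + 0.527 + 0.09 = 0.737.
Dividing the baseline by the relative clearance: 9.3 / 0.737 = 13 μg/mL.

13 μg/mL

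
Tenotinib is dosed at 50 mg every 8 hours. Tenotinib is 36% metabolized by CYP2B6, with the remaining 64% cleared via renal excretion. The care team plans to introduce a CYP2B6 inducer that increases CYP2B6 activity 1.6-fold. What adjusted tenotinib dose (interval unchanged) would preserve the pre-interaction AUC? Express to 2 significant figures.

61 mg

The CYP2B6 pathway (36% of clearance) rises to 1.6× activity: 0.36 × 1.6 = 0.576.
Non-CYP routes (64%) are unchanged.
New clearance relative to baseline: 0.576 + 0.64 = 1.216.
To maintain the same steady-state level, dose must scale with clearance: new dose = 50 × 1.216 = 61 mg.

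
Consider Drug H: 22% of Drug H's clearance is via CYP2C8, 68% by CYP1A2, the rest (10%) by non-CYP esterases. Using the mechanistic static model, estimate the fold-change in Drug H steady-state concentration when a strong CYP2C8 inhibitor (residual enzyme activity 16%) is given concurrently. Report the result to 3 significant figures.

The CYP2C8 pathway (22% of clearance) drops to 0.16× activity: 0.22 × 0.16 = 0.0352.
CYP1A2 (68%) and the residual 10% are unaffected.
New clearance relative to baseline: 0.0352 + 0.68 + 0.1 = 0.8152.
Steady-state concentration ratio = CL_old/CL_new = 1 / 0.8152 = 1.23.

1.23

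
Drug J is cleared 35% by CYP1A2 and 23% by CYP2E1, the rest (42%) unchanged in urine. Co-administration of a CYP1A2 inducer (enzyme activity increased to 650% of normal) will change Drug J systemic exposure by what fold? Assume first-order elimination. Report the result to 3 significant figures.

The CYP1A2 pathway (35% of clearance) rises to 6.5× activity: 0.35 × 6.5 = 2.275.
CYP2E1 (23%) and the residual 42% are unaffected.
Relative clearance = 2.275 + 0.23 + 0.42 = 2.925.
Systemic exposure is inversely proportional to clearance, so the fold-change is 1 / 2.925 = 0.342.

0.342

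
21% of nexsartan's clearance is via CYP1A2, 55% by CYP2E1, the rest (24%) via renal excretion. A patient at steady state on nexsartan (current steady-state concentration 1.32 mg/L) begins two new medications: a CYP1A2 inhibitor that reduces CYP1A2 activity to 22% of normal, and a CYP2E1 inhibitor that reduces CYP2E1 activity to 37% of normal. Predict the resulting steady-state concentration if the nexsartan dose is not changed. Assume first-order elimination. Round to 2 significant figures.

2.7 mg/L

CYP1A2: 0.21 × 0.22 = 0.0462
CYP2E1: 0.55 × 0.37 = 0.2035
Other: 0.24 (unchanged)
New clearance relative to baseline: 0.0462 + 0.2035 + 0.24 = 0.4897.
Dividing the baseline by the relative clearance: 1.32 / 0.4897 = 2.7 mg/L.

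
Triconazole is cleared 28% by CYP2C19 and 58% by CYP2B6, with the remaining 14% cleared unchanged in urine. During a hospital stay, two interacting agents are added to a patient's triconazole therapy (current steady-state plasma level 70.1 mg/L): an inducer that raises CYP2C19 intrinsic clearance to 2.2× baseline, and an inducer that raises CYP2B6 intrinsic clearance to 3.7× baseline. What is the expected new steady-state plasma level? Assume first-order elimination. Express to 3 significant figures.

The CYP2C19 pathway (28% of clearance) rises to 2.2× activity: 0.28 × 2.2 = 0.616.
The CYP2B6 pathway (58% of clearance) increases to 3.7× activity: 0.58 × 3.7 = 2.146.
The remaining 14% of clearance is unaffected.
CL_new/CL_old = 0.616 + 2.146 + 0.14 = 2.902.
New steady-state plasma level = 70.1 / 2.902 = 24.2 mg/L (concentration scales inversely with clearance).

24.2 mg/L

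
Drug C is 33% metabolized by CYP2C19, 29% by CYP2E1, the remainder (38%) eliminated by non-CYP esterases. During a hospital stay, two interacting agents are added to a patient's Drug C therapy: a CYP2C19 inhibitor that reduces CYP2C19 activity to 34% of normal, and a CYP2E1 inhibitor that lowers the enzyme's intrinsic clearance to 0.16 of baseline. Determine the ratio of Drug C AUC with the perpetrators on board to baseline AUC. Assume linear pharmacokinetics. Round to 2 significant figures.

1.9

The CYP2C19 pathway (33% of clearance) falls to 0.34× activity: 0.33 × 0.34 = 0.1122.
The CYP2E1 pathway (29% of clearance) drops to 0.16× activity: 0.29 × 0.16 = 0.0464.
Non-CYP routes (38%) are unchanged.
New clearance relative to baseline: 0.1122 + 0.0464 + 0.38 = 0.5386.
AUC ∝ 1/CL: fold-change = 1 / 0.5386 = 1.9.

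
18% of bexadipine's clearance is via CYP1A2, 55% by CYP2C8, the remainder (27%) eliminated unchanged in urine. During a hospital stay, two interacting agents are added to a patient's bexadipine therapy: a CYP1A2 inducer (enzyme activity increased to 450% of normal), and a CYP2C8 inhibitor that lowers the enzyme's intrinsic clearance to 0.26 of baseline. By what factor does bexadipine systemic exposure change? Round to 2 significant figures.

0.82

The CYP1A2 pathway (18% of clearance) increases to 4.5× activity: 0.18 × 4.5 = 0.81.
The CYP2C8 pathway (55% of clearance) is reduced to 0.26× activity: 0.55 × 0.26 = 0.143.
The remaining 27% of clearance is unaffected.
CL_new/CL_old = 0.81 + 0.143 + 0.27 = 1.223.
Systemic exposure ∝ 1/CL: fold-change = 1 / 1.223 = 0.82.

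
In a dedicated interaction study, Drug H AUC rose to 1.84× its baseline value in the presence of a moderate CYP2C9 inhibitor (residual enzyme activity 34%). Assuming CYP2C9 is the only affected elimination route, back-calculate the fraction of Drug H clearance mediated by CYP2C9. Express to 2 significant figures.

Let fm be the CYP2C9 fraction. New clearance relative to baseline = fm × 0.34 + (1 − fm).
AUC ratio = 1 / (new CL fraction), so new CL fraction = 1 / 1.84 = 0.5435.
fm × 0.34 + 1 − fm = 0.5435  ⇒  fm × (0.34 − 1) = −0.4565  ⇒  fm = 0.69.

0.69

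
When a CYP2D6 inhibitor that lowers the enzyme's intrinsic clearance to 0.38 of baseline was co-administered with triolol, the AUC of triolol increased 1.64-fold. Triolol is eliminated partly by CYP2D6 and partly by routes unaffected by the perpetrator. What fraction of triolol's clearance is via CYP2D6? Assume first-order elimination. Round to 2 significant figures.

Let fm be the CYP2D6 fraction. New clearance relative to baseline = fm × 0.38 + (1 − fm).
AUC ratio = 1 / (new CL fraction), so new CL fraction = 1 / 1.64 = 0.6098.
fm × 0.38 + 1 − fm = 0.6098  ⇒  fm × (0.38 − 1) = −0.3902  ⇒  fm = 0.63.

0.63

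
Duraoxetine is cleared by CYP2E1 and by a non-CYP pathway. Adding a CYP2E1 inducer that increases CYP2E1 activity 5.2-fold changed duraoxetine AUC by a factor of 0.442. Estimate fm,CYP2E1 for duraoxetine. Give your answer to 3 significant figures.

0.301

Write x for the fraction cleared via CYP2E1. The observed AUC change means clearance rose to 1/0.442 = 2.262 of baseline.
Setting x·5.2 + (1 − x) = 2.262 and solving: x = (2.262 − 1)/(5.2 − 1) = 0.301.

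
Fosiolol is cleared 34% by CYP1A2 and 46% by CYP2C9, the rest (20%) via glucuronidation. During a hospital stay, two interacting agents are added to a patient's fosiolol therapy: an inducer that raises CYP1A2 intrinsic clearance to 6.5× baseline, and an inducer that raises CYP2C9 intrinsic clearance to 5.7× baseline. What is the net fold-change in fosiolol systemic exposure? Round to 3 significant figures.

0.199

The CYP1A2 pathway (34% of clearance) increases to 6.5× activity: 0.34 × 6.5 = 2.21.
The CYP2C9 pathway (46% of clearance) is boosted to 5.7× activity: 0.46 × 5.7 = 2.622.
Non-CYP routes (20%) are unchanged.
Relative clearance = 2.21 + 2.622 + 0.2 = 5.032.
Because systemic exposure varies inversely with clearance, the combined effect is 1 / 5.032 = 0.199.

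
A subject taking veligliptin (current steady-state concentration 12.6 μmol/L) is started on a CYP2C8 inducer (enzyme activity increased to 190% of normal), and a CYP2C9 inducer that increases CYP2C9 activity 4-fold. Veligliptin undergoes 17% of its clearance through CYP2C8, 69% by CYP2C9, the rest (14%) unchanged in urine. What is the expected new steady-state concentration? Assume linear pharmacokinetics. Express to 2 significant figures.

3.9 μmol/L

CYP2C8: 0.17 × 1.9 = 0.323
CYP2C9: 0.69 × 4 = 2.76
Other: 0.14 (unchanged)
CL_new/CL_old = 0.323 + 2.76 + 0.14 = 3.223.
Dividing the baseline by the relative clearance: 12.6 / 3.223 = 3.9 μmol/L.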